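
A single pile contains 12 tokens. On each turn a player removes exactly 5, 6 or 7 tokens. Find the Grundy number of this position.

0

Grundy values for subtraction set {5, 6, 7}:
g(0) = mex{} = 0
g(1) = mex{} = 0
g(2) = mex{} = 0
g(3) = mex{} = 0
g(4) = mex{} = 0
g(5) = mex{0} = 1
g(6) = mex{0} = 1
g(7) = mex{0} = 1
g(8) = mex{0} = 1
g(9) = mex{0} = 1
g(10) = mex{0,1} = 2
g(11) = mex{0,1} = 2
g(12) = mex{1} = 0
So g(12) = 0.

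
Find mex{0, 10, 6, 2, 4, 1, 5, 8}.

The values 0, 1, 2 are all present; 3 is the first non-negative integer missing from the set.

3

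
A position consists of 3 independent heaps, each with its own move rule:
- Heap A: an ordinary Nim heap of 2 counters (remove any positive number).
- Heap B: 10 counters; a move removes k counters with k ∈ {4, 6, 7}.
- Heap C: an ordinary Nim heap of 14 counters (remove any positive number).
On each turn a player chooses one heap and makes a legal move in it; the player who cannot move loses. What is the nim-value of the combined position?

Heap A is a plain Nim heap of size 2, so its Grundy value is 2.
For heap B, compute g(0), g(1), … with moves {4, 6, 7}:
k:     0  1  2  3  4  5  6  7  8  9 10
g(k):  0  0  0  0  1  1  1  1  2  2  2
So g(10) = 2.
Heap C is a plain Nim heap of size 14, so its Grundy value is 14.
By the Sprague-Grundy theorem, the Grundy value of a sum of independent games is the XOR of the component values.
Combined value = 2 ⊕ 2 ⊕ 14 = 14.

14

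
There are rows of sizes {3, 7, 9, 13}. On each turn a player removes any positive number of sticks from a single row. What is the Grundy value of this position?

0

Nim-sum: 3 ^ 7 ^ 9 ^ 13 = 0.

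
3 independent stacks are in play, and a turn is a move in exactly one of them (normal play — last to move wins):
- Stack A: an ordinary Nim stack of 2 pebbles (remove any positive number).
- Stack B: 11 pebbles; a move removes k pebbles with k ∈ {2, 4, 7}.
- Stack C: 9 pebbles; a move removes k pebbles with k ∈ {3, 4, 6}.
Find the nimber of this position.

3

Stack A is a plain Nim stack of size 2, so its Grundy value is 2.
For stack B, compute g(0), g(1), … with moves {2, 4, 7}:
k:     0  1  2  3  4  5  6  7  8  9 10 11
g(k):  0  0  1  1  2  2  0  3  1  0  2  1
So g(11) = 1.
For stack C, compute g(0), g(1), … with moves {3, 4, 6}:
g(0) = mex{} = 0
g(1) = mex{} = 0
g(2) = mex{} = 0
g(3) = mex{0} = 1
g(4) = mex{0} = 1
g(5) = mex{0} = 1
g(6) = mex{0,1} = 2
g(7) = mex{0,1} = 2
g(8) = mex{0,1} = 2
g(9) = mex{1,2} = 0
So g(9) = 0.
The value of a disjunctive sum is the nim-sum of the parts.
Combined value = 2 XOR 1 XOR 0 = 3.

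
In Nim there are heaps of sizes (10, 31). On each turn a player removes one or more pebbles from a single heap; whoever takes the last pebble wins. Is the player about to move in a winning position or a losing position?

Winning position

In binary:
  01010  (10)
  11111  (31)
  -----
  10101  (21)
The nim-sum is 21 ≠ 0, so this is an N-position: the player to move can win.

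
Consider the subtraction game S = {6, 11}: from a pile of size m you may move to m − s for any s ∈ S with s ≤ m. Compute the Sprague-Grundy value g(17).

0

Compute g(0), g(1), … for moves {6, 11}:
k:     0  1  2  3  4  5  6  7  8  9 10 11 12 13 14 15 16 17
g(k):  0  0  0  0  0  0  1  1  1  1  1  1  2  2  2  2  2  0
So g(17) = 0.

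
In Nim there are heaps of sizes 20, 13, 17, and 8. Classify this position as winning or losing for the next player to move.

In binary:
  10100  (20)
  01101  (13)
  10001  (17)
  01000  (8)
  -----
  00000  (0)
The nim-sum is 0, so this is a P-position: the player to move is in a losing position under optimal play.

Losing position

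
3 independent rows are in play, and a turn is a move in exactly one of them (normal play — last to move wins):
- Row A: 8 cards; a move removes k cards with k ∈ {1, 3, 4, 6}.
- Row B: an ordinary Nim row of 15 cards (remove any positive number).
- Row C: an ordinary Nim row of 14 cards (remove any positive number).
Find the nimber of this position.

Grundy values for row A (subtraction set {1, 3, 4, 6}):
k:     0  1  2  3  4  5  6  7  8
g(k):  0  1  0  1  2  3  2  0  1
So g(8) = 1.
Row B is a plain Nim row of size 15, so its Grundy value is 15.
Row C is a plain Nim row of size 14, so its Grundy value is 14.
By the Sprague-Grundy theorem, the Grundy value of a sum of independent games is the XOR of the component values.
Combined value = 1 ⊕ 15 ⊕ 14 = 0.

0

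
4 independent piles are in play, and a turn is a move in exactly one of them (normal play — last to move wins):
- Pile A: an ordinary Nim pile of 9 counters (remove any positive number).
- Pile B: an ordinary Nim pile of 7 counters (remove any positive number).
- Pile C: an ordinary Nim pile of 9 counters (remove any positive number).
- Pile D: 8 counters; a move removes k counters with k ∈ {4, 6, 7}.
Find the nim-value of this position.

5

Pile A is a plain Nim pile of size 9, so its Grundy value is 9.
Pile B is a plain Nim pile of size 7, so its Grundy value is 7.
Pile C is a plain Nim pile of size 9, so its Grundy value is 9.
Build the Grundy sequence for pile D with g(k) = mex{g(k−s) : s ∈ {4, 6, 7}, s ≤ k}:
g(0) = mex{} = 0
g(1) = mex{} = 0
g(2) = mex{} = 0
g(3) = mex{} = 0
g(4) = mex{0} = 1
g(5) = mex{0} = 1
g(6) = mex{0} = 1
g(7) = mex{0} = 1
g(8) = mex{0,1} = 2
So g(8) = 2.
By the Sprague-Grundy theorem, the Grundy value of a sum of independent games is the XOR of the component values.
Combined value = 9 XOR 7 XOR 9 XOR 2 = 5.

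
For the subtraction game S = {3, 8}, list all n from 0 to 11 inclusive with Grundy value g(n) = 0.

0, 1, 2, 6, 7, 11

Grundy values for subtraction set {3, 8}:
k:     0  1  2  3  4  5  6  7  8  9 10 11
g(k):  0  0  0  1  1  1  0  0  2  1  1  0
The P-positions (g = 0) in 0..11 are 0, 1, 2, 6, 7, 11.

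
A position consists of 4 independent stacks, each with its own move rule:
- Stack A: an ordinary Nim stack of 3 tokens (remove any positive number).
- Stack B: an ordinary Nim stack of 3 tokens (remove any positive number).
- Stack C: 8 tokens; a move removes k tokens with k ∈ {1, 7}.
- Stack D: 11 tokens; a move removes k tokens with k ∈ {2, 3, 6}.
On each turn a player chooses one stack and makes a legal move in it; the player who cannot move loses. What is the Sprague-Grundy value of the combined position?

1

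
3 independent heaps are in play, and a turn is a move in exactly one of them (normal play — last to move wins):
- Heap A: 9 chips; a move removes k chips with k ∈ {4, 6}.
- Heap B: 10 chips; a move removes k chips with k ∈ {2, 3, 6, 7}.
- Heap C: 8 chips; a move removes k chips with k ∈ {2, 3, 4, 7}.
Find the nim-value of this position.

Build the Grundy sequence for heap A with g(k) = mex{g(k−s) : s ∈ {4, 6}, s ≤ k}:
g(0) = mex{} = 0
g(1) = mex{} = 0
g(2) = mex{} = 0
g(3) = mex{} = 0
g(4) = mex{0} = 1
g(5) = mex{0} = 1
g(6) = mex{0} = 1
g(7) = mex{0} = 1
g(8) = mex{0,1} = 2
g(9) = mex{0,1} = 2
So g(9) = 2.
Build the Grundy sequence for heap B with g(k) = mex{g(k−s) : s ∈ {2, 3, 6, 7}, s ≤ k}:
g(0) = mex{} = 0
g(1) = mex{} = 0
g(2) = mex{0} = 1
g(3) = mex{0} = 1
g(4) = mex{0,1} = 2
g(5) = mex{1} = 0
g(6) = mex{0,1,2} = 3
g(7) = mex{0,2} = 1
g(8) = mex{0,1,3} = 2
g(9) = mex{1,3} = 0
g(10) = mex{1,2} = 0
So g(10) = 0.
Grundy values for heap C (subtraction set {2, 3, 4, 7}):
g(0) = mex{} = 0
g(1) = mex{} = 0
g(2) = mex{0} = 1
g(3) = mex{0} = 1
g(4) = mex{0,1} = 2
g(5) = mex{0,1} = 2
g(6) = mex{1,2} = 0
g(7) = mex{0,1,2} = 3
g(8) = mex{0,2} = 1
So g(8) = 1.
The value of a disjunctive sum is the nim-sum of the parts.
Combined value = 2 ⊕ 0 ⊕ 1 = 3.

3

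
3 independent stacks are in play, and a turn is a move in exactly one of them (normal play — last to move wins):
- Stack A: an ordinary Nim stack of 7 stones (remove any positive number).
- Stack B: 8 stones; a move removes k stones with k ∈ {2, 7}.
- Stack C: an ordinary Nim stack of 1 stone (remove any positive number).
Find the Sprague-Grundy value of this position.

4

Stack A is a plain Nim stack of size 7, so its Grundy value is 7.
For stack B, compute g(0), g(1), … with moves {2, 7}:
g(0) = mex{} = 0
g(1) = mex{} = 0
g(2) = mex{0} = 1
g(3) = mex{0} = 1
g(4) = mex{1} = 0
g(5) = mex{1} = 0
g(6) = mex{0} = 1
g(7) = mex{0} = 1
g(8) = mex{0,1} = 2
So g(8) = 2.
Stack C is a plain Nim stack of size 1, so its Grundy value is 1.
The value of a disjunctive sum is the nim-sum of the parts.
Combined value = 7 ⊕ 2 ⊕ 1 = 4.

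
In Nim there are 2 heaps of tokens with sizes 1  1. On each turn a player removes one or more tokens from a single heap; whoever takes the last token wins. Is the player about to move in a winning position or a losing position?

Nim-sum: 1 XOR 1 = 0.
The nim-sum is 0, so this is a P-position: the player to move is in a losing position under optimal play.

Losing position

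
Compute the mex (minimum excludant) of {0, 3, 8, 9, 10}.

0 is in the set but 1 is not, so the mex is 1.

1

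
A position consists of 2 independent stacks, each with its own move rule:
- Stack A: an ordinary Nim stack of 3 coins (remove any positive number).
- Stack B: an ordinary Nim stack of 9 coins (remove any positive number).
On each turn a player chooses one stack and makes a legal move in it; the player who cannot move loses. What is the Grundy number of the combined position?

10

Stack A is a plain Nim stack of size 3, so its Grundy value is 3.
Stack B is a plain Nim stack of size 9, so its Grundy value is 9.
By the Sprague-Grundy theorem, the Grundy value of a sum of independent games is the XOR of the component values.
Combined value = 3 ⊕ 9 = 10.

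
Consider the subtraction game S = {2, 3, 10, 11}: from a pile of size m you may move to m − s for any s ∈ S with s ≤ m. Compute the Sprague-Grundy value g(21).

Grundy values for subtraction set {2, 3, 10, 11}:
k:     0  1  2  3  4  5  6  7  8  9 10 11 12 13 14 15 16 17 18 19 20 21
g(k):  0  0  1  1  2  0  0  1  1  2  2  3  3  0  0  1  1  2  0  0  1  1
So g(21) = 1.

1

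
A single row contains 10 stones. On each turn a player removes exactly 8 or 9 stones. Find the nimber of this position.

1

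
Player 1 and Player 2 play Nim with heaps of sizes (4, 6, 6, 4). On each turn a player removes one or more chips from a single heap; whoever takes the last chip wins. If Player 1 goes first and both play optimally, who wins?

Nim-sum: 4 XOR 6 XOR 6 XOR 4 = 0.
The nim-sum is 0, so this is a P-position: the player to move is in a losing position under optimal play; Player 1 is about to move from it and so loses — Player 2 wins.

Player 2 wins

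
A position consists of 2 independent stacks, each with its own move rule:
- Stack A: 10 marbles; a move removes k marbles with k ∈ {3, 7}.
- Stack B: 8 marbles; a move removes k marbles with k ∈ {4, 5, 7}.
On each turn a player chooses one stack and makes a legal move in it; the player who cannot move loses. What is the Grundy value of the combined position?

Grundy values for stack A (subtraction set {3, 7}):
k:     0  1  2  3  4  5  6  7  8  9 10
g(k):  0  0  0  1  1  1  0  2  2  1  0
So g(10) = 0.
Build the Grundy sequence for stack B with g(k) = mex{g(k−s) : s ∈ {4, 5, 7}, s ≤ k}:
g(0) = mex{} = 0
g(1) = mex{} = 0
g(2) = mex{} = 0
g(3) = mex{} = 0
g(4) = mex{0} = 1
g(5) = mex{0} = 1
g(6) = mex{0} = 1
g(7) = mex{0} = 1
g(8) = mex{0,1} = 2
So g(8) = 2.
By the Sprague-Grundy theorem, the Grundy value of a sum of independent games is the XOR of the component values.
Combined value = 0 XOR 2 = 2.

2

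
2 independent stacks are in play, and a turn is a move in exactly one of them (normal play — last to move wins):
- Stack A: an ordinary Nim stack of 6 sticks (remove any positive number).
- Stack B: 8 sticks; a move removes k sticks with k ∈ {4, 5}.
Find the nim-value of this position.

4

Stack A is a plain Nim stack of size 6, so its Grundy value is 6.
Grundy values for stack B (subtraction set {4, 5}):
k:     0  1  2  3  4  5  6  7  8
g(k):  0  0  0  0  1  1  1  1  2
So g(8) = 2.
By the Sprague-Grundy theorem, the Grundy value of a sum of independent games is the XOR of the component values.
Combined value = 6 ⊕ 2 = 4.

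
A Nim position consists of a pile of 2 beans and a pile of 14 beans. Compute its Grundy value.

12

Compute the nim-sum pairwise:
2 ^ 14 = 12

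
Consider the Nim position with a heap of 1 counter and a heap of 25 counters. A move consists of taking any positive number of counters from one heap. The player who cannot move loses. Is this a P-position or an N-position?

Write each in binary and XOR column by column:
  00001  (1)
  11001  (25)
  -----
  11000  (24)
The nim-sum is 24 ≠ 0, so this is an N-position: the player to move can win.

N-position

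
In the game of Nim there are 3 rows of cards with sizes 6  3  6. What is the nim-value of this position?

3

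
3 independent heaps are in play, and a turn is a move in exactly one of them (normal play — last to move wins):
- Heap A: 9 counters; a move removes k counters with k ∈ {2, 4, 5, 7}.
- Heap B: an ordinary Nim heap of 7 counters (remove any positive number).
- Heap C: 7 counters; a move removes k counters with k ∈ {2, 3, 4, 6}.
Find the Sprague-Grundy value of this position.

Build the Grundy sequence for heap A with g(k) = mex{g(k−s) : s ∈ {2, 4, 5, 7}, s ≤ k}:
g(0) = mex{} = 0
g(1) = mex{} = 0
g(2) = mex{0} = 1
g(3) = mex{0} = 1
g(4) = mex{0,1} = 2
g(5) = mex{0,1} = 2
g(6) = mex{0,1,2} = 3
g(7) = mex{0,1,2} = 3
g(8) = mex{0,1,2,3} = 4
g(9) = mex{1,2,3} = 0
So g(9) = 0.
Heap B is a plain Nim heap of size 7, so its Grundy value is 7.
For heap C, compute g(0), g(1), … with moves {2, 3, 4, 6}:
g(0) = mex{} = 0
g(1) = mex{} = 0
g(2) = mex{0} = 1
g(3) = mex{0} = 1
g(4) = mex{0,1} = 2
g(5) = mex{0,1} = 2
g(6) = mex{0,1,2} = 3
g(7) = mex{0,1,2} = 3
So g(7) = 3.
The value of a disjunctive sum is the nim-sum of the parts.
Combined value = 0 ⊕ 7 ⊕ 3 = 4.

4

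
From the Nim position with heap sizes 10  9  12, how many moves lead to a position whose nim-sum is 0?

Compute the nim-sum pairwise:
10 ⊕ 9 = 3
3 ⊕ 12 = 15
The overall nim-sum is X = 15. A heap of size p has a winning move iff p XOR X < p (reduce it to p XOR X).
  10: 10 XOR 15 = 5 < 10 — winning move (to 5).
  9: 9 XOR 15 = 6 < 9 — winning move (to 6).
  12: 12 XOR 15 = 3 < 12 — winning move (to 3).
That gives 3 winning moves.

3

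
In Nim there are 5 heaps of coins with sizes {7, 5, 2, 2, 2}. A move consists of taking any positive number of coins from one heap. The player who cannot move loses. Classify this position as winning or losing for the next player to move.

Nim-sum: 7 XOR 5 XOR 2 XOR 2 XOR 2 = 0.
The nim-sum is 0, so this is a P-position: the player to move is in a losing position under optimal play.

Losing position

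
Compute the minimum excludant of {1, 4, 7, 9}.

0

0 is not in the set, so the mex is 0.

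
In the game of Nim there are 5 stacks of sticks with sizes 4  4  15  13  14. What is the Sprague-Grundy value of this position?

12

Nim-sum: 4 ⊕ 4 ⊕ 15 ⊕ 13 ⊕ 14 = 12.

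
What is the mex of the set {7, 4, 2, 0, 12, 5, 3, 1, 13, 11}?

6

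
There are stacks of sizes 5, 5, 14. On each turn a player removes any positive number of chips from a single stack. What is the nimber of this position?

14

Nim-sum: 5 ⊕ 5 ⊕ 14 = 14.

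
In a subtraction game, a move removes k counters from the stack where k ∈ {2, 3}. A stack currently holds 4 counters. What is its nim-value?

2

Compute g(0), g(1), … for moves {2, 3}:
k:     0  1  2  3  4
g(k):  0  0  1  1  2
So g(4) = 2.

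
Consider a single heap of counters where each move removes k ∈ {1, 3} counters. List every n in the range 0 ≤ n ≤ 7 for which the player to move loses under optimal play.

0, 2, 4, 6

Compute g(0), g(1), … for moves {1, 3}:
g(0) = mex{} = 0
g(1) = mex{0} = 1
g(2) = mex{1} = 0
g(3) = mex{0} = 1
g(4) = mex{1} = 0
g(5) = mex{0} = 1
g(6) = mex{1} = 0
g(7) = mex{0} = 1
The P-positions (g = 0) in 0..7 are 0, 2, 4, 6.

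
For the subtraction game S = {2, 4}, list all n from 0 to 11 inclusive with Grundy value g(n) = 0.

0, 1, 6, 7

Build the Grundy sequence with g(k) = mex{g(k−s) : s ∈ {2, 4}, s ≤ k}:
g(0) = mex{} = 0
g(1) = mex{} = 0
g(2) = mex{0} = 1
g(3) = mex{0} = 1
g(4) = mex{0,1} = 2
g(5) = mex{0,1} = 2
g(6) = mex{1,2} = 0
g(7) = mex{1,2} = 0
g(8) = mex{0,2} = 1
g(9) = mex{0,2} = 1
g(10) = mex{0,1} = 2
g(11) = mex{0,1} = 2
The P-positions (g = 0) in 0..11 are 0, 1, 6, 7.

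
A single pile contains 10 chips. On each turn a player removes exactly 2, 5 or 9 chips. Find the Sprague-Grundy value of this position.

1

Compute g(0), g(1), … for moves {2, 5, 9}:
k:     0  1  2  3  4  5  6  7  8  9 10
g(k):  0  0  1  1  0  2  1  0  0  1  1
So g(10) = 1.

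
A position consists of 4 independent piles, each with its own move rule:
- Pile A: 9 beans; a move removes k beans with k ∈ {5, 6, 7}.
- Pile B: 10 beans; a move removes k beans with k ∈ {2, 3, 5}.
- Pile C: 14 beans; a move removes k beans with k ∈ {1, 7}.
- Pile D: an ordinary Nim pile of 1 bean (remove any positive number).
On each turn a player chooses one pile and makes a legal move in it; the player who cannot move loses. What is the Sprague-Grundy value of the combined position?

1

For pile A, compute g(0), g(1), … with moves {5, 6, 7}:
g(0) = mex{} = 0
g(1) = mex{} = 0
g(2) = mex{} = 0
g(3) = mex{} = 0
g(4) = mex{} = 0
g(5) = mex{0} = 1
g(6) = mex{0} = 1
g(7) = mex{0} = 1
g(8) = mex{0} = 1
g(9) = mex{0} = 1
So g(9) = 1.
For pile B, compute g(0), g(1), … with moves {2, 3, 5}:
k:     0  1  2  3  4  5  6  7  8  9 10
g(k):  0  0  1  1  2  2  3  0  0  1  1
So g(10) = 1.
Build the Grundy sequence for pile C with g(k) = mex{g(k−s) : s ∈ {1, 7}, s ≤ k}:
k:     0  1  2  3  4  5  6  7  8  9 10 11 12 13 14
g(k):  0  1  0  1  0  1  0  1  0  1  0  1  0  1  0
So g(14) = 0.
Pile D is a plain Nim pile of size 1, so its Grundy value is 1.
The value of a disjunctive sum is the nim-sum of the parts.
Combined value = 1 ⊕ 1 ⊕ 0 ⊕ 1 = 1.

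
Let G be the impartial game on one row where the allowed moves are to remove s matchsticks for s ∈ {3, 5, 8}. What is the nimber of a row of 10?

3

Compute g(0), g(1), … for moves {3, 5, 8}:
k:     0  1  2  3  4  5  6  7  8  9 10
g(k):  0  0  0  1  1  1  2  2  2  3  3
So g(10) = 3.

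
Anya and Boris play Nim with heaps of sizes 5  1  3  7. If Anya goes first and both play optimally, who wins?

Compute the nim-sum pairwise:
5 ^ 1 = 4
4 ^ 3 = 7
7 ^ 7 = 0
The nim-sum is 0, so this is a P-position: the player to move is in a losing position under optimal play; Anya is about to move from it and so loses — Boris wins.

Boris wins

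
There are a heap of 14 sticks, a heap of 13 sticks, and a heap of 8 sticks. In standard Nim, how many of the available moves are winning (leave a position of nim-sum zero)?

3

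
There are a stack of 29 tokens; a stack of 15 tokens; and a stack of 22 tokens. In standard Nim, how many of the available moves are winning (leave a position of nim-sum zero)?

Nim-sum: 29 ^ 15 ^ 22 = 4.
The overall nim-sum is X = 4. A stack of size p has a winning move iff p XOR X < p (reduce it to p XOR X).
  29: 29 XOR 4 = 25 < 29 — winning move (to 25).
  15: 15 XOR 4 = 11 < 15 — winning move (to 11).
  22: 22 XOR 4 = 18 < 22 — winning move (to 18).
That gives 3 winning moves.

3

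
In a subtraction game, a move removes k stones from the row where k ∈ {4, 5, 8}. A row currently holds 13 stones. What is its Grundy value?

0

Build the Grundy sequence with g(k) = mex{g(k−s) : s ∈ {4, 5, 8}, s ≤ k}:
k:     0  1  2  3  4  5  6  7  8  9 10 11 12 13
g(k):  0  0  0  0  1  1  1  1  2  2  2  2  0  0
So g(13) = 0.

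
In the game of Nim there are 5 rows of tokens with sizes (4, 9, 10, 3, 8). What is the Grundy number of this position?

Compute the nim-sum pairwise:
4 ^ 9 = 13
13 ^ 10 = 7
7 ^ 3 = 4
4 ^ 8 = 12

12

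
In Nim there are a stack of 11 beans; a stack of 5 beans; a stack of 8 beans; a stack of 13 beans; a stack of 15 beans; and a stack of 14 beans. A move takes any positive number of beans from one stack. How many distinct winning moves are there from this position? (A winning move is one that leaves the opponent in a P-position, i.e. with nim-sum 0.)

Nim-sum: 11 XOR 5 XOR 8 XOR 13 XOR 15 XOR 14 = 10.
The overall nim-sum is X = 10. A stack of size p has a winning move iff p XOR X < p (reduce it to p XOR X).
  11: 11 XOR 10 = 1 < 11 — winning move (to 1).
  5: 5 XOR 10 = 15 ≥ 5 — no move.
  8: 8 XOR 10 = 2 < 8 — winning move (to 2).
  13: 13 XOR 10 = 7 < 13 — winning move (to 7).
  15: 15 XOR 10 = 5 < 15 — winning move (to 5).
  14: 14 XOR 10 = 4 < 14 — winning move (to 4).
That gives 5 winning moves.

5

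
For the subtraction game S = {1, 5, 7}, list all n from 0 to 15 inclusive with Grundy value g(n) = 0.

0, 2, 4, 6, 8, 10, 12, 14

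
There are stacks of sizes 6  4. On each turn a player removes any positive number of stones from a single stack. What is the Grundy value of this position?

2

Compute the nim-sum pairwise:
6 ⊕ 4 = 2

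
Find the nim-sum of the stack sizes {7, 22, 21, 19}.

Nim-sum: 7 ⊕ 22 ⊕ 21 ⊕ 19 = 23.

23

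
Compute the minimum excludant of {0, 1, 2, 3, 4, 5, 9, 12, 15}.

The values 0, 1, 2, 3, 4, 5 are all present; 6 is the first non-negative integer missing from the set.

6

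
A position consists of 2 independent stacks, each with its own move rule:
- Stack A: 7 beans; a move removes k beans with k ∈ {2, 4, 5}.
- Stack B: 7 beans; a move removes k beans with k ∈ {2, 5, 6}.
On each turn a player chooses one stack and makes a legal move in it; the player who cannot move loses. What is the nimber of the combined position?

Grundy values for stack A (subtraction set {2, 4, 5}):
g(0) = mex{} = 0
g(1) = mex{} = 0
g(2) = mex{0} = 1
g(3) = mex{0} = 1
g(4) = mex{0,1} = 2
g(5) = mex{0,1} = 2
g(6) = mex{0,1,2} = 3
g(7) = mex{1,2} = 0
So g(7) = 0.
For stack B, compute g(0), g(1), … with moves {2, 5, 6}:
g(0) = mex{} = 0
g(1) = mex{} = 0
g(2) = mex{0} = 1
g(3) = mex{0} = 1
g(4) = mex{1} = 0
g(5) = mex{0,1} = 2
g(6) = mex{0} = 1
g(7) = mex{0,1,2} = 3
So g(7) = 3.
The value of a disjunctive sum is the nim-sum of the parts.
Combined value = 0 XOR 3 = 3.

3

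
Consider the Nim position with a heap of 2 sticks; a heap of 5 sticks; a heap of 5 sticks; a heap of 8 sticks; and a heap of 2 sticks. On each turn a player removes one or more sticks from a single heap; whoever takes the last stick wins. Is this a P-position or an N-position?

Bitwise XOR of the heap sizes:
  0010  (2)
  0101  (5)
  0101  (5)
  1000  (8)
  0010  (2)
  ----
  1000  (8)
The nim-sum is 8 ≠ 0, so this is an N-position: the player to move can win.

N-position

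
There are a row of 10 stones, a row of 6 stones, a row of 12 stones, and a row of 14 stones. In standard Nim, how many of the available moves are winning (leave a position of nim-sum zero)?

3

In binary:
  1010  (10)
  0110  (6)
  1100  (12)
  1110  (14)
  ----
  1110  (14)
The overall nim-sum is X = 14. A row of size p has a winning move iff p XOR X < p (reduce it to p XOR X).
  10: 10 XOR 14 = 4 < 10 — winning move (to 4).
  6: 6 XOR 14 = 8 ≥ 6 — no move.
  12: 12 XOR 14 = 2 < 12 — winning move (to 2).
  14: 14 XOR 14 = 0 < 14 — winning move (to 0).
That gives 3 winning moves.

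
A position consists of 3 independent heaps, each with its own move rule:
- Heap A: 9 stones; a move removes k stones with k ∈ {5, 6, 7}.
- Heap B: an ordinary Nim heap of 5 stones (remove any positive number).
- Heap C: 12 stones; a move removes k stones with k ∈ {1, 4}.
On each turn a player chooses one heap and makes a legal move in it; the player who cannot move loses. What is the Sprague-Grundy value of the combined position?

4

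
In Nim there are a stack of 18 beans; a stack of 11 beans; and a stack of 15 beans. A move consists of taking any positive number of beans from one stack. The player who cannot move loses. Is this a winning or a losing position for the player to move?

Winning position

In binary:
  10010  (18)
  01011  (11)
  01111  (15)
  -----
  10110  (22)
The nim-sum is 22 ≠ 0, so this is an N-position: the player to move can win.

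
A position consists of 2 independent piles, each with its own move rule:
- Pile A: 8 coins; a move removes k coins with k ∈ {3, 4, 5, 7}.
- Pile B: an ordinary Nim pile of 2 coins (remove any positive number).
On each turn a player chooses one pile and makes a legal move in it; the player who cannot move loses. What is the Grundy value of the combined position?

For pile A, compute g(0), g(1), … with moves {3, 4, 5, 7}:
k:     0  1  2  3  4  5  6  7  8
g(k):  0  0  0  1  1  1  2  2  2
So g(8) = 2.
Pile B is a plain Nim pile of size 2, so its Grundy value is 2.
The value of a disjunctive sum is the nim-sum of the parts.
Combined value = 2 XOR 2 = 0.

0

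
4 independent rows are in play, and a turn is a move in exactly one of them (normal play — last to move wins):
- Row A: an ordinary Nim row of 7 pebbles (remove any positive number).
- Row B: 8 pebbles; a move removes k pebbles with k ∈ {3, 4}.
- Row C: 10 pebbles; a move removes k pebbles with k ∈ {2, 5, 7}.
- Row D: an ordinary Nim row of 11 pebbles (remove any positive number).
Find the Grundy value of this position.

12

Row A is a plain Nim row of size 7, so its Grundy value is 7.
Grundy values for row B (subtraction set {3, 4}):
k:     0  1  2  3  4  5  6  7  8
g(k):  0  0  0  1  1  1  2  0  0
So g(8) = 0.
Grundy values for row C (subtraction set {2, 5, 7}):
g(0) = mex{} = 0
g(1) = mex{} = 0
g(2) = mex{0} = 1
g(3) = mex{0} = 1
g(4) = mex{1} = 0
g(5) = mex{0,1} = 2
g(6) = mex{0} = 1
g(7) = mex{0,1,2} = 3
g(8) = mex{0,1} = 2
g(9) = mex{0,1,3} = 2
g(10) = mex{1,2} = 0
So g(10) = 0.
Row D is a plain Nim row of size 11, so its Grundy value is 11.
By the Sprague-Grundy theorem, the Grundy value of a sum of independent games is the XOR of the component values.
Combined value = 7 ⊕ 0 ⊕ 0 ⊕ 11 = 12.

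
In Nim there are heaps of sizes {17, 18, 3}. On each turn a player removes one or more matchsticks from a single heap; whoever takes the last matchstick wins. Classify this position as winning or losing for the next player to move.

Losing position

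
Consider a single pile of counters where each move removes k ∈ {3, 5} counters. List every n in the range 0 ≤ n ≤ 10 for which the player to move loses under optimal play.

0, 1, 2, 8, 9, 10

Compute g(0), g(1), … for moves {3, 5}:
g(0) = mex{} = 0
g(1) = mex{} = 0
g(2) = mex{} = 0
g(3) = mex{0} = 1
g(4) = mex{0} = 1
g(5) = mex{0} = 1
g(6) = mex{0,1} = 2
g(7) = mex{0,1} = 2
g(8) = mex{1} = 0
g(9) = mex{1,2} = 0
g(10) = mex{1,2} = 0
The P-positions (g = 0) in 0..10 are 0, 1, 2, 8, 9, 10.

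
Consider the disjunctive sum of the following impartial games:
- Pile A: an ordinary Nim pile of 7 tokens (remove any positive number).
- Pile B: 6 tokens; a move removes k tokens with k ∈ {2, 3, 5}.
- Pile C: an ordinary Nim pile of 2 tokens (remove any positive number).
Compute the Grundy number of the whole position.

6

Pile A is a plain Nim pile of size 7, so its Grundy value is 7.
For pile B, compute g(0), g(1), … with moves {2, 3, 5}:
k:     0  1  2  3  4  5  6
g(k):  0  0  1  1  2  2  3
So g(6) = 3.
Pile C is a plain Nim pile of size 2, so its Grundy value is 2.
The value of a disjunctive sum is the nim-sum of the parts.
Combined value = 7 ⊕ 3 ⊕ 2 = 6.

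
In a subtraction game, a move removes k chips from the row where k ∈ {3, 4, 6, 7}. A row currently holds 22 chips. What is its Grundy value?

0

Build the Grundy sequence with g(k) = mex{g(k−s) : s ∈ {3, 4, 6, 7}, s ≤ k}:
k:     0  1  2  3  4  5  6  7  8  9 10 11 12 13 14 15 16 17 18 19 20 21 22
g(k):  0  0  0  1  1  1  2  2  2  3  0  0  0  1  1  1  2  2  2  3  0  0  0
So g(22) = 0.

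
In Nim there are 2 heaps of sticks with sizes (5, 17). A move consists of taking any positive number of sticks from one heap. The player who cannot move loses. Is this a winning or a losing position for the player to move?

Winning position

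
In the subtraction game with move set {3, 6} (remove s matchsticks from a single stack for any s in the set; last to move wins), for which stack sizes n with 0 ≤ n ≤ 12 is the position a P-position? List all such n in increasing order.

0, 1, 2, 9, 10, 11

Compute g(0), g(1), … for moves {3, 6}:
k:     0  1  2  3  4  5  6  7  8  9 10 11 12
g(k):  0  0  0  1  1  1  2  2  2  0  0  0  1
The P-positions (g = 0) in 0..12 are 0, 1, 2, 9, 10, 11.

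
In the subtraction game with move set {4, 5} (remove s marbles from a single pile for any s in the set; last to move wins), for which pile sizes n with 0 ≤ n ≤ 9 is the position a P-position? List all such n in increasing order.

Build the Grundy sequence with g(k) = mex{g(k−s) : s ∈ {4, 5}, s ≤ k}:
k:     0  1  2  3  4  5  6  7  8  9
g(k):  0  0  0  0  1  1  1  1  2  0
The P-positions (g = 0) in 0..9 are 0, 1, 2, 3, 9.

0, 1, 2, 3, 9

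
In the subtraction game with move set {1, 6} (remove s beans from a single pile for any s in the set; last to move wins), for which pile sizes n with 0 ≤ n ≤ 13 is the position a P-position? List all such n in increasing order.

0, 2, 4, 7, 9, 11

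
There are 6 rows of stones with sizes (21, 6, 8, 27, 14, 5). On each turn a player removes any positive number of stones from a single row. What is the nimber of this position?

11

Nim-sum: 21 ⊕ 6 ⊕ 8 ⊕ 27 ⊕ 14 ⊕ 5 = 11.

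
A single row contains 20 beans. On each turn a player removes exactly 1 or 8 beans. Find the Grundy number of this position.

0

Compute g(0), g(1), … for moves {1, 8}:
k:     0  1  2  3  4  5  6  7  8  9 10 11 12 13 14 15 16 17 18 19 20
g(k):  0  1  0  1  0  1  0  1  2  0  1  0  1  0  1  0  1  2  0  1  0
So g(20) = 0.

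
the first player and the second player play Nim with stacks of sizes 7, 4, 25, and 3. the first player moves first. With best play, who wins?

the first player wins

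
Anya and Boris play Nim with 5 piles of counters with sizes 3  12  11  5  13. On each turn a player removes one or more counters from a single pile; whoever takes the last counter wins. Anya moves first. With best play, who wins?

Nim-sum: 3 XOR 12 XOR 11 XOR 5 XOR 13 = 12.
The nim-sum is 12 ≠ 0, so this is an N-position: the player to move can win; Anya has a winning move.

Anya wins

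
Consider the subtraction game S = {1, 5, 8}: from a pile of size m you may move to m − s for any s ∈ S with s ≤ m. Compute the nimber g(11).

Build the Grundy sequence with g(k) = mex{g(k−s) : s ∈ {1, 5, 8}, s ≤ k}:
k:     0  1  2  3  4  5  6  7  8  9 10 11
g(k):  0  1  0  1  0  1  0  1  2  3  2  3
So g(11) = 3.

3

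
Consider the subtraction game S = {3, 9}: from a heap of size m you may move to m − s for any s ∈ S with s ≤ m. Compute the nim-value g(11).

Compute g(0), g(1), … for moves {3, 9}:
g(0) = mex{} = 0
g(1) = mex{} = 0
g(2) = mex{} = 0
g(3) = mex{0} = 1
g(4) = mex{0} = 1
g(5) = mex{0} = 1
g(6) = mex{1} = 0
g(7) = mex{1} = 0
g(8) = mex{1} = 0
g(9) = mex{0} = 1
g(10) = mex{0} = 1
g(11) = mex{0} = 1
So g(11) = 1.

1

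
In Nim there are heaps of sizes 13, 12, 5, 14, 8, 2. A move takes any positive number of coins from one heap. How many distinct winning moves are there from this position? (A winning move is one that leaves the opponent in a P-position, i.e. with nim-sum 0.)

Compute the nim-sum pairwise:
13 XOR 12 = 1
1 XOR 5 = 4
4 XOR 14 = 10
10 XOR 8 = 2
2 XOR 2 = 0
The nim-sum is already 0, so every move leaves a nonzero nim-sum — there are no winning moves.

0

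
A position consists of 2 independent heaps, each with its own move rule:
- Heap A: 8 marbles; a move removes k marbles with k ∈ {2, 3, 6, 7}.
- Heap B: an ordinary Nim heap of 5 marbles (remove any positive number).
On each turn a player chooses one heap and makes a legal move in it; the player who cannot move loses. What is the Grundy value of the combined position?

Grundy values for heap A (subtraction set {2, 3, 6, 7}):
g(0) = mex{} = 0
g(1) = mex{} = 0
g(2) = mex{0} = 1
g(3) = mex{0} = 1
g(4) = mex{0,1} = 2
g(5) = mex{1} = 0
g(6) = mex{0,1,2} = 3
g(7) = mex{0,2} = 1
g(8) = mex{0,1,3} = 2
So g(8) = 2.
Heap B is a plain Nim heap of size 5, so its Grundy value is 5.
The value of a disjunctive sum is the nim-sum of the parts.
Combined value = 2 ⊕ 5 = 7.

7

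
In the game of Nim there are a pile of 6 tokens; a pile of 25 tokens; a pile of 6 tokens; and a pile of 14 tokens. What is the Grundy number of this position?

Nim-sum: 6 ^ 25 ^ 6 ^ 14 = 23.

23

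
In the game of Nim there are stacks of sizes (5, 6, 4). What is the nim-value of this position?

7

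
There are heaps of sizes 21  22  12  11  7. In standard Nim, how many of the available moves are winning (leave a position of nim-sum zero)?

3

Compute the nim-sum pairwise:
21 ^ 22 = 3
3 ^ 12 = 15
15 ^ 11 = 4
4 ^ 7 = 3
The overall nim-sum is X = 3. A heap of size p has a winning move iff p XOR X < p (reduce it to p XOR X).
  21: 21 XOR 3 = 22 ≥ 21 — no move.
  22: 22 XOR 3 = 21 < 22 — winning move (to 21).
  12: 12 XOR 3 = 15 ≥ 12 — no move.
  11: 11 XOR 3 = 8 < 11 — winning move (to 8).
  7: 7 XOR 3 = 4 < 7 — winning move (to 4).
That gives 3 winning moves.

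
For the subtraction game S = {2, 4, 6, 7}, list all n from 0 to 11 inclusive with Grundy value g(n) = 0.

0, 1, 9, 10

Grundy values for subtraction set {2, 4, 6, 7}:
k:     0  1  2  3  4  5  6  7  8  9 10 11
g(k):  0  0  1  1  2  2  3  3  4  0  0  1
The P-positions (g = 0) in 0..11 are 0, 1, 9, 10.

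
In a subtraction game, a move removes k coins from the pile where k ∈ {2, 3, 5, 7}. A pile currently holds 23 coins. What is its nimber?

2

Build the Grundy sequence with g(k) = mex{g(k−s) : s ∈ {2, 3, 5, 7}, s ≤ k}:
k:     0  1  2  3  4  5  6  7  8  9 10 11 12 13 14 15 16 17 18 19 20 21 22 23
g(k):  0  0  1  1  2  2  3  3  4  0  0  1  1  2  2  3  3  4  0  0  1  1  2  2
So g(23) = 2.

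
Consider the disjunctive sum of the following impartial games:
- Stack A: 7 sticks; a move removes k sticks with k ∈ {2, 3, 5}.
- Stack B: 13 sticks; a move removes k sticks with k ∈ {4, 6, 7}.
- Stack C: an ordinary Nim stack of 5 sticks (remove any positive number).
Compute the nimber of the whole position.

5

Grundy values for stack A (subtraction set {2, 3, 5}):
k:     0  1  2  3  4  5  6  7
g(k):  0  0  1  1  2  2  3  0
So g(7) = 0.
Grundy values for stack B (subtraction set {4, 6, 7}):
k:     0  1  2  3  4  5  6  7  8  9 10 11 12 13
g(k):  0  0  0  0  1  1  1  1  2  2  2  0  0  0
So g(13) = 0.
Stack C is a plain Nim stack of size 5, so its Grundy value is 5.
By the Sprague-Grundy theorem, the Grundy value of a sum of independent games is the XOR of the component values.
Combined value = 0 XOR 0 XOR 5 = 5.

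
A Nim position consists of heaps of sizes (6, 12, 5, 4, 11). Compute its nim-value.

0

Nim-sum: 6 XOR 12 XOR 5 XOR 4 XOR 11 = 0.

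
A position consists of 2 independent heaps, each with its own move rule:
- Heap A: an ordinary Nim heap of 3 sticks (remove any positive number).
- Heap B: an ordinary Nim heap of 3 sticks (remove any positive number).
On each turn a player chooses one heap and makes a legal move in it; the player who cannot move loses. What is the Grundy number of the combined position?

0

Heap A is a plain Nim heap of size 3, so its Grundy value is 3.
Heap B is a plain Nim heap of size 3, so its Grundy value is 3.
The value of a disjunctive sum is the nim-sum of the parts.
Combined value = 3 ⊕ 3 = 0.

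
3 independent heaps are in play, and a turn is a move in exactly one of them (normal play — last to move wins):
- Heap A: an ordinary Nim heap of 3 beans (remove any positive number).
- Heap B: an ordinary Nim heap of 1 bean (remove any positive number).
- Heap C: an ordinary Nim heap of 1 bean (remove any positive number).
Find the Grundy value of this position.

3

Heap A is a plain Nim heap of size 3, so its Grundy value is 3.
Heap B is a plain Nim heap of size 1, so its Grundy value is 1.
Heap C is a plain Nim heap of size 1, so its Grundy value is 1.
The value of a disjunctive sum is the nim-sum of the parts.
Combined value = 3 XOR 1 XOR 1 = 3.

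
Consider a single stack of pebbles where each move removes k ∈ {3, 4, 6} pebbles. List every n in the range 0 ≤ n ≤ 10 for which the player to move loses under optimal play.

0, 1, 2, 9, 10

Compute g(0), g(1), … for moves {3, 4, 6}:
k:     0  1  2  3  4  5  6  7  8  9 10
g(k):  0  0  0  1  1  1  2  2  2  0  0
The P-positions (g = 0) in 0..10 are 0, 1, 2, 9, 10.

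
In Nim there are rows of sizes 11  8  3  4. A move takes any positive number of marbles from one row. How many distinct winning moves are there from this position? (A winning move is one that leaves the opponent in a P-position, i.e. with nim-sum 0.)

1

Nim-sum: 11 ⊕ 8 ⊕ 3 ⊕ 4 = 4.
The overall nim-sum is X = 4. A row of size p has a winning move iff p XOR X < p (reduce it to p XOR X).
  11: 11 XOR 4 = 15 ≥ 11 — no move.
  8: 8 XOR 4 = 12 ≥ 8 — no move.
  3: 3 XOR 4 = 7 ≥ 3 — no move.
  4: 4 XOR 4 = 0 < 4 — winning move (to 0).
That gives 1 winning move.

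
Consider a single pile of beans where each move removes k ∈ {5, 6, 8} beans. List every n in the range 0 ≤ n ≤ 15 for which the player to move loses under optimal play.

0, 1, 2, 3, 4, 13, 14, 15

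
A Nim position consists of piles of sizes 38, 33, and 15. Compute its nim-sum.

8

Nim-sum: 38 XOR 33 XOR 15 = 8.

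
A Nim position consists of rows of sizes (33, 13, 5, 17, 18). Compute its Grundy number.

42

Compute the nim-sum pairwise:
33 XOR 13 = 44
44 XOR 5 = 41
41 XOR 17 = 56
56 XOR 18 = 42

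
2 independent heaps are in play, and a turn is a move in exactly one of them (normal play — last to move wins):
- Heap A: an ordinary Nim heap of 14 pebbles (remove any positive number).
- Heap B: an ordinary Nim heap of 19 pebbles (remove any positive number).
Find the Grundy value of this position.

Heap A is a plain Nim heap of size 14, so its Grundy value is 14.
Heap B is a plain Nim heap of size 19, so its Grundy value is 19.
By the Sprague-Grundy theorem, the Grundy value of a sum of independent games is the XOR of the component values.
Combined value = 14 XOR 19 = 29.

29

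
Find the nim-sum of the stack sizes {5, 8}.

Compute the nim-sum pairwise:
5 XOR 8 = 13

13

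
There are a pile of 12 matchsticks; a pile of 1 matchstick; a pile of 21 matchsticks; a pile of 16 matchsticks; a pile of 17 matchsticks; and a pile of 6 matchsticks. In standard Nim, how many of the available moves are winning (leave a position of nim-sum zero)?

3

Nim-sum: 12 XOR 1 XOR 21 XOR 16 XOR 17 XOR 6 = 31.
The overall nim-sum is X = 31. A pile of size p has a winning move iff p XOR X < p (reduce it to p XOR X).
  12: 12 XOR 31 = 19 ≥ 12 — no move.
  1: 1 XOR 31 = 30 ≥ 1 — no move.
  21: 21 XOR 31 = 10 < 21 — winning move (to 10).
  16: 16 XOR 31 = 15 < 16 — winning move (to 15).
  17: 17 XOR 31 = 14 < 17 — winning move (to 14).
  6: 6 XOR 31 = 25 ≥ 6 — no move.
That gives 3 winning moves.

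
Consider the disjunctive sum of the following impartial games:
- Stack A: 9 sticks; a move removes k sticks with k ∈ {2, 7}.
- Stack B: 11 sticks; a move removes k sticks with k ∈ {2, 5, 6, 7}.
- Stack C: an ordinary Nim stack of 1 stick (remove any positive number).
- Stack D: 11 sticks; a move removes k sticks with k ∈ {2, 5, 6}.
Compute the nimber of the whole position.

2

For stack A, compute g(0), g(1), … with moves {2, 7}:
g(0) = mex{} = 0
g(1) = mex{} = 0
g(2) = mex{0} = 1
g(3) = mex{0} = 1
g(4) = mex{1} = 0
g(5) = mex{1} = 0
g(6) = mex{0} = 1
g(7) = mex{0} = 1
g(8) = mex{0,1} = 2
g(9) = mex{1} = 0
So g(9) = 0.
Grundy values for stack B (subtraction set {2, 5, 6, 7}):
g(0) = mex{} = 0
g(1) = mex{} = 0
g(2) = mex{0} = 1
g(3) = mex{0} = 1
g(4) = mex{1} = 0
g(5) = mex{0,1} = 2
g(6) = mex{0} = 1
g(7) = mex{0,1,2} = 3
g(8) = mex{0,1} = 2
g(9) = mex{0,1,3} = 2
g(10) = mex{0,1,2} = 3
g(11) = mex{0,1,2} = 3
So g(11) = 3.
Stack C is a plain Nim stack of size 1, so its Grundy value is 1.
Grundy values for stack D (subtraction set {2, 5, 6}):
g(0) = mex{} = 0
g(1) = mex{} = 0
g(2) = mex{0} = 1
g(3) = mex{0} = 1
g(4) = mex{1} = 0
g(5) = mex{0,1} = 2
g(6) = mex{0} = 1
g(7) = mex{0,1,2} = 3
g(8) = mex{1} = 0
g(9) = mex{0,1,3} = 2
g(10) = mex{0,2} = 1
g(11) = mex{1,2} = 0
So g(11) = 0.
By the Sprague-Grundy theorem, the Grundy value of a sum of independent games is the XOR of the component values.
Combined value = 0 XOR 3 XOR 1 XOR 0 = 2.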